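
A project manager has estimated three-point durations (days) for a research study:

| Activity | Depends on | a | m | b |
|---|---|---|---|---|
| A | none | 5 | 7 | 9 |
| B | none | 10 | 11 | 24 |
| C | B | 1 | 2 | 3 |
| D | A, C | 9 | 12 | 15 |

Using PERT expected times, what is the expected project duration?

te_A = (5 + 4·7 + 9)/6 = 42/6 = 7
te_B = (10 + 4·11 + 24)/6 = 78/6 = 13
te_C = (1 + 4·2 + 3)/6 = 12/6 = 2
te_D = (9 + 4·12 + 15)/6 = 72/6 = 12

Forward pass:
ES_A = 0; EF_A = 7
ES_B = 0; EF_B = 13
ES_C = 13; EF_C = 13+2 = 15
ES_D = max(EF_A=7, EF_C=15) = 15; EF_D = 15+12 = 27
Expected project duration μ = 27 days. Critical path: B → C → D.

27 days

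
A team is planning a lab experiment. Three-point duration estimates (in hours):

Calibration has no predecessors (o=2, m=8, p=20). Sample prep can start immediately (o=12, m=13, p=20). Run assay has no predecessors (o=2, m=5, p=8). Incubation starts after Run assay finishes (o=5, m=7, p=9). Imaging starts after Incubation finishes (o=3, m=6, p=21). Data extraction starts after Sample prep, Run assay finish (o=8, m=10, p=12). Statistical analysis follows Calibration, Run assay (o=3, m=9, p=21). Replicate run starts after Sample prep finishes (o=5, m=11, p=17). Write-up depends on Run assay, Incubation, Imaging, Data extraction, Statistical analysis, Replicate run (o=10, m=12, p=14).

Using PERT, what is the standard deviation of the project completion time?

2.49 hours

te_Calibration = (2 + 4·8 + 20)/6 = 54/6 = 9; σ²_Calibration = ((20−2)/6)² = 9.000
te_Sample prep = (12 + 4·13 + 20)/6 = 84/6 = 14; σ²_Sample prep = ((20−12)/6)² = 1.778
te_Run assay = (2 + 4·5 + 8)/6 = 30/6 = 5; σ²_Run assay = ((8−2)/6)² = 1.000
te_Incubation = (5 + 4·7 + 9)/6 = 42/6 = 7; σ²_Incubation = ((9−5)/6)² = 0.444
te_Imaging = (3 + 4·6 + 21)/6 = 48/6 = 8; σ²_Imaging = ((21−3)/6)² = 9.000
te_Data extraction = (8 + 4·10 + 12)/6 = 60/6 = 10; σ²_Data extraction = ((12−8)/6)² = 0.444
te_Statistical analysis = (3 + 4·9 + 21)/6 = 60/6 = 10; σ²_Statistical analysis = ((21−3)/6)² = 9.000
te_Replicate run = (5 + 4·11 + 17)/6 = 66/6 = 11; σ²_Replicate run = ((17−5)/6)² = 4.000
te_Write-up = (10 + 4·12 + 14)/6 = 72/6 = 12; σ²_Write-up = ((14−10)/6)² = 0.444

Forward pass:
ES_Calibration = 0; EF_Calibration = 9
ES_Sample prep = 0; EF_Sample prep = 14
ES_Run assay = 0; EF_Run assay = 5
ES_Incubation = 5; EF_Incubation = 5+7 = 12
ES_Imaging = 12; EF_Imaging = 12+8 = 20
ES_Data extraction = max(EF_Sample prep=14, EF_Run assay=5) = 14; EF_Data extraction = 14+10 = 24
ES_Statistical analysis = max(EF_Calibration=9, EF_Run assay=5) = 9; EF_Statistical analysis = 9+10 = 19
ES_Replicate run = 14; EF_Replicate run = 14+11 = 25
ES_Write-up = max(EF_Run assay=5, EF_Incubation=12, EF_Imaging=20, EF_Data extraction=24, EF_Statistical analysis=19, EF_Replicate run=25) = 25; EF_Write-up = 25+12 = 37
Expected project duration μ = 37 hours. Critical path: Sample prep → Replicate run → Write-up.

Variance along critical path = 1.778 + 4.000 + 0.444 = 6.222
σ = √6.222 = 2.494 hours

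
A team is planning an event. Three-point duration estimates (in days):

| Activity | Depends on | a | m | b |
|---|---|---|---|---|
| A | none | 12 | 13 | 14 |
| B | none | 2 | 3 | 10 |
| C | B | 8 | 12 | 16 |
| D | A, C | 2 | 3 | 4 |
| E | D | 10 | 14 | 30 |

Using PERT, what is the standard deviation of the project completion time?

3.84 days

te_A = (12 + 4·13 + 14)/6 = 78/6 = 13; σ²_A = ((14−12)/6)² = 0.111
te_B = (2 + 4·3 + 10)/6 = 24/6 = 4; σ²_B = ((10−2)/6)² = 1.778
te_C = (8 + 4·12 + 16)/6 = 72/6 = 12; σ²_C = ((16−8)/6)² = 1.778
te_D = (2 + 4·3 + 4)/6 = 18/6 = 3; σ²_D = ((4−2)/6)² = 0.111
te_E = (10 + 4·14 + 30)/6 = 96/6 = 16; σ²_E = ((30−10)/6)² = 11.111

Forward pass:
ES_A = 0; EF_A = 13
ES_B = 0; EF_B = 4
ES_C = 4; EF_C = 4+12 = 16
ES_D = max(EF_A=13, EF_C=16) = 16; EF_D = 16+3 = 19
ES_E = 19; EF_E = 19+16 = 35
Expected project duration μ = 35 days. Critical path: B → C → D → E.

Variance along critical path = 1.778 + 1.778 + 0.111 + 11.111 = 14.778
σ = √14.778 = 3.844 days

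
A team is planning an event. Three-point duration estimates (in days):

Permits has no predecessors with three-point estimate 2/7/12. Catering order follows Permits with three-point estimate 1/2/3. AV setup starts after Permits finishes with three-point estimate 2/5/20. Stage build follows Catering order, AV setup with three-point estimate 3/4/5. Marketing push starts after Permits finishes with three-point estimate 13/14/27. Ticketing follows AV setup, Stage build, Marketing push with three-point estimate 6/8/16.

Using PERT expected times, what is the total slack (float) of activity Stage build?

te_Permits = (2 + 4·7 + 12)/6 = 42/6 = 7
te_Catering order = (1 + 4·2 + 3)/6 = 12/6 = 2
te_AV setup = (2 + 4·5 + 20)/6 = 42/6 = 7
te_Stage build = (3 + 4·4 + 5)/6 = 24/6 = 4
te_Marketing push = (13 + 4·14 + 27)/6 = 96/6 = 16
te_Ticketing = (6 + 4·8 + 16)/6 = 54/6 = 9

Forward pass:
ES_Permits = 0; EF_Permits = 7
ES_Catering order = 7; EF_Catering order = 7+2 = 9
ES_AV setup = 7; EF_AV setup = 7+7 = 14
ES_Stage build = max(EF_Catering order=9, EF_AV setup=14) = 14; EF_Stage build = 14+4 = 18
ES_Marketing push = 7; EF_Marketing push = 7+16 = 23
ES_Ticketing = max(EF_AV setup=14, EF_Stage build=18, EF_Marketing push=23) = 23; EF_Ticketing = 23+9 = 32
Expected project duration μ = 32 days. Critical path: Permits → Marketing push → Ticketing.

Backward pass:
LF_Ticketing = 32; LS_Ticketing = 32−9 = 23
LF_Marketing push = LS_Ticketing = 23; LS_Marketing push = 23−16 = 7
LF_Stage build = LS_Ticketing = 23; LS_Stage build = 23−4 = 19
LF_AV setup = min(LS_Stage build=19, LS_Ticketing=23) = 19; LS_AV setup = 19−7 = 12
LF_Catering order = LS_Stage build = 19; LS_Catering order = 19−2 = 17
LF_Permits = min(LS_Catering order=17, LS_AV setup=12, LS_Marketing push=7) = 7; LS_Permits = 7−7 = 0
Slack_Stage build = LS_Stage build − ES_Stage build = 19 − 14 = 5

5 days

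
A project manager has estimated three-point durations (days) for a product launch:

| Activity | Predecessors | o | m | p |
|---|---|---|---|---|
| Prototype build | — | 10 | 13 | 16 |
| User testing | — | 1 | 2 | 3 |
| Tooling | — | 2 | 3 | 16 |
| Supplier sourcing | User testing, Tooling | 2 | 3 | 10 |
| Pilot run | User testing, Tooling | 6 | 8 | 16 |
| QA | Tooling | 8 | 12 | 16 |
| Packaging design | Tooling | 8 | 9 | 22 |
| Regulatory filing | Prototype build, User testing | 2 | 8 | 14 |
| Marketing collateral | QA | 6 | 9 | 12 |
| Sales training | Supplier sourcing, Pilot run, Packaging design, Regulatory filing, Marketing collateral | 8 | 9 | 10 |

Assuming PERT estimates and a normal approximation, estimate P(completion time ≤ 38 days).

te_Prototype build = (10 + 4·13 + 16)/6 = 78/6 = 13; σ²_Prototype build = ((16−10)/6)² = 1.000
te_User testing = (1 + 4·2 + 3)/6 = 12/6 = 2; σ²_User testing = ((3−1)/6)² = 0.111
te_Tooling = (2 + 4·3 + 16)/6 = 30/6 = 5; σ²_Tooling = ((16−2)/6)² = 5.444
te_Supplier sourcing = (2 + 4·3 + 10)/6 = 24/6 = 4; σ²_Supplier sourcing = ((10−2)/6)² = 1.778
te_Pilot run = (6 + 4·8 + 16)/6 = 54/6 = 9; σ²_Pilot run = ((16−6)/6)² = 2.778
te_QA = (8 + 4·12 + 16)/6 = 72/6 = 12; σ²_QA = ((16−8)/6)² = 1.778
te_Packaging design = (8 + 4·9 + 22)/6 = 66/6 = 11; σ²_Packaging design = ((22−8)/6)² = 5.444
te_Regulatory filing = (2 + 4·8 + 14)/6 = 48/6 = 8; σ²_Regulatory filing = ((14−2)/6)² = 4.000
te_Marketing collateral = (6 + 4·9 + 12)/6 = 54/6 = 9; σ²_Marketing collateral = ((12−6)/6)² = 1.000
te_Sales training = (8 + 4·9 + 10)/6 = 54/6 = 9; σ²_Sales training = ((10−8)/6)² = 0.111

Forward pass:
ES_Prototype build = 0; EF_Prototype build = 13
ES_User testing = 0; EF_User testing = 2
ES_Tooling = 0; EF_Tooling = 5
ES_Supplier sourcing = max(EF_User testing=2, EF_Tooling=5) = 5; EF_Supplier sourcing = 5+4 = 9
ES_Pilot run = max(EF_User testing=2, EF_Tooling=5) = 5; EF_Pilot run = 5+9 = 14
ES_QA = 5; EF_QA = 5+12 = 17
ES_Packaging design = 5; EF_Packaging design = 5+11 = 16
ES_Regulatory filing = max(EF_Prototype build=13, EF_User testing=2) = 13; EF_Regulatory filing = 13+8 = 21
ES_Marketing collateral = 17; EF_Marketing collateral = 17+9 = 26
ES_Sales training = max(EF_Supplier sourcing=9, EF_Pilot run=14, EF_Packaging design=16, EF_Regulatory filing=21, EF_Marketing collateral=26) = 26; EF_Sales training = 26+9 = 35
Expected project duration μ = 35 days. Critical path: Tooling → QA → Marketing collateral → Sales training.

Variance along critical path = 5.444 + 1.778 + 1.000 + 0.111 = 8.333; σ = √8.333 = 2.887 days.
Z = (38 − 35) / 2.887 = 1.039
P(T ≤ 38) = Φ(1.039) ≈ 0.851

0.851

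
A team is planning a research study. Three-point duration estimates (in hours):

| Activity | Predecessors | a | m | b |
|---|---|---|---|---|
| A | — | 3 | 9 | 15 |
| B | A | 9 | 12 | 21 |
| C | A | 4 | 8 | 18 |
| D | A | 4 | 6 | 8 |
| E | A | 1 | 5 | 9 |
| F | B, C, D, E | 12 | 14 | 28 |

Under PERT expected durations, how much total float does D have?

te_A = (3 + 4·9 + 15)/6 = 54/6 = 9
te_B = (9 + 4·12 + 21)/6 = 78/6 = 13
te_C = (4 + 4·8 + 18)/6 = 54/6 = 9
te_D = (4 + 4·6 + 8)/6 = 36/6 = 6
te_E = (1 + 4·5 + 9)/6 = 30/6 = 5
te_F = (12 + 4·14 + 28)/6 = 96/6 = 16

Forward pass:
ES_A = 0; EF_A = 9
ES_B = 9; EF_B = 9+13 = 22
ES_C = 9; EF_C = 9+9 = 18
ES_D = 9; EF_D = 9+6 = 15
ES_E = 9; EF_E = 9+5 = 14
ES_F = max(EF_B=22, EF_C=18, EF_D=15, EF_E=14) = 22; EF_F = 22+16 = 38
Expected project duration μ = 38 hours. Critical path: A → B → F.

Backward pass:
LF_F = 38; LS_F = 38−16 = 22
LF_E = LS_F = 22; LS_E = 22−5 = 17
LF_D = LS_F = 22; LS_D = 22−6 = 16
LF_C = LS_F = 22; LS_C = 22−9 = 13
LF_B = LS_F = 22; LS_B = 22−13 = 9
LF_A = min(LS_B=9, LS_C=13, LS_D=16, LS_E=17) = 9; LS_A = 9−9 = 0
Slack_D = LS_D − ES_D = 16 − 9 = 7

7 hours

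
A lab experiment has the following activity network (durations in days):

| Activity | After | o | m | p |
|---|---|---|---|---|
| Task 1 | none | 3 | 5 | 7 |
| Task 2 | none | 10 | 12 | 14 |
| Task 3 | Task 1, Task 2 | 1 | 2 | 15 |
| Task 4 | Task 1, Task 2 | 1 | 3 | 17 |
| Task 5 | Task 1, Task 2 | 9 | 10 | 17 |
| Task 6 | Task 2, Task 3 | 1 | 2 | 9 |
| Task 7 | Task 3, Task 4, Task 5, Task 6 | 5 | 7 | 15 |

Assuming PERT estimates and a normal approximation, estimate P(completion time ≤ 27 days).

te_Task 1 = (3 + 4·5 + 7)/6 = 30/6 = 5; σ²_Task 1 = ((7−3)/6)² = 0.444
te_Task 2 = (10 + 4·12 + 14)/6 = 72/6 = 12; σ²_Task 2 = ((14−10)/6)² = 0.444
te_Task 3 = (1 + 4·2 + 15)/6 = 24/6 = 4; σ²_Task 3 = ((15−1)/6)² = 5.444
te_Task 4 = (1 + 4·3 + 17)/6 = 30/6 = 5; σ²_Task 4 = ((17−1)/6)² = 7.111
te_Task 5 = (9 + 4·10 + 17)/6 = 66/6 = 11; σ²_Task 5 = ((17−9)/6)² = 1.778
te_Task 6 = (1 + 4·2 + 9)/6 = 18/6 = 3; σ²_Task 6 = ((9−1)/6)² = 1.778
te_Task 7 = (5 + 4·7 + 15)/6 = 48/6 = 8; σ²_Task 7 = ((15−5)/6)² = 2.778

Forward pass:
ES_Task 1 = 0; EF_Task 1 = 5
ES_Task 2 = 0; EF_Task 2 = 12
ES_Task 3 = max(EF_Task 1=5, EF_Task 2=12) = 12; EF_Task 3 = 12+4 = 16
ES_Task 4 = max(EF_Task 1=5, EF_Task 2=12) = 12; EF_Task 4 = 12+5 = 17
ES_Task 5 = max(EF_Task 1=5, EF_Task 2=12) = 12; EF_Task 5 = 12+11 = 23
ES_Task 6 = max(EF_Task 2=12, EF_Task 3=16) = 16; EF_Task 6 = 16+3 = 19
ES_Task 7 = max(EF_Task 3=16, EF_Task 4=17, EF_Task 5=23, EF_Task 6=19) = 23; EF_Task 7 = 23+8 = 31
Expected project duration μ = 31 days. Critical path: Task 2 → Task 5 → Task 7.

Variance along critical path = 0.444 + 1.778 + 2.778 = 5.000; σ = √5.000 = 2.236 days.
Z = (27 − 31) / 2.236 = -1.789
P(T ≤ 27) = Φ(-1.789) ≈ 0.037

0.037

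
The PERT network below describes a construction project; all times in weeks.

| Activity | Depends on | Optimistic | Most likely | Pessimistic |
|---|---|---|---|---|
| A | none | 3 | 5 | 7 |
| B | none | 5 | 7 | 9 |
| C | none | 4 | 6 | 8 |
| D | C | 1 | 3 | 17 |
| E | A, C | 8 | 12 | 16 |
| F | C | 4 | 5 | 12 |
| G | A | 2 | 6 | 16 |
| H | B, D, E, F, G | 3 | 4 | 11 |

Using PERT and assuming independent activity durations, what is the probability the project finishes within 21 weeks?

te_A = (3 + 4·5 + 7)/6 = 30/6 = 5; σ²_A = ((7−3)/6)² = 0.444
te_B = (5 + 4·7 + 9)/6 = 42/6 = 7; σ²_B = ((9−5)/6)² = 0.444
te_C = (4 + 4·6 + 8)/6 = 36/6 = 6; σ²_C = ((8−4)/6)² = 0.444
te_D = (1 + 4·3 + 17)/6 = 30/6 = 5; σ²_D = ((17−1)/6)² = 7.111
te_E = (8 + 4·12 + 16)/6 = 72/6 = 12; σ²_E = ((16−8)/6)² = 1.778
te_F = (4 + 4·5 + 12)/6 = 36/6 = 6; σ²_F = ((12−4)/6)² = 1.778
te_G = (2 + 4·6 + 16)/6 = 42/6 = 7; σ²_G = ((16−2)/6)² = 5.444
te_H = (3 + 4·4 + 11)/6 = 30/6 = 5; σ²_H = ((11−3)/6)² = 1.778

Forward pass:
ES_A = 0; EF_A = 5
ES_B = 0; EF_B = 7
ES_C = 0; EF_C = 6
ES_D = 6; EF_D = 6+5 = 11
ES_E = max(EF_A=5, EF_C=6) = 6; EF_E = 6+12 = 18
ES_F = 6; EF_F = 6+6 = 12
ES_G = 5; EF_G = 5+7 = 12
ES_H = max(EF_B=7, EF_D=11, EF_E=18, EF_F=12, EF_G=12) = 18; EF_H = 18+5 = 23
Expected project duration μ = 23 weeks. Critical path: C → E → H.

Variance along critical path = 0.444 + 1.778 + 1.778 = 4.000; σ = √4.000 = 2.000 weeks.
Z = (21 − 23) / 2.000 = -1.000
P(T ≤ 21) = Φ(-1.000) ≈ 0.159

0.159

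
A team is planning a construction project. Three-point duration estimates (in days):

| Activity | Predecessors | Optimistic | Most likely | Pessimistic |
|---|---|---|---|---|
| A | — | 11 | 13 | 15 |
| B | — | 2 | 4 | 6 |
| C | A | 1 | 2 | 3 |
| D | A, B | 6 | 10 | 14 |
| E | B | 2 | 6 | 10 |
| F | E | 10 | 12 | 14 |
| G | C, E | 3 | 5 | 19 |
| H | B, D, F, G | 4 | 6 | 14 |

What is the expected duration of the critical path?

te_A = (11 + 4·13 + 15)/6 = 78/6 = 13
te_B = (2 + 4·4 + 6)/6 = 24/6 = 4
te_C = (1 + 4·2 + 3)/6 = 12/6 = 2
te_D = (6 + 4·10 + 14)/6 = 60/6 = 10
te_E = (2 + 4·6 + 10)/6 = 36/6 = 6
te_F = (10 + 4·12 + 14)/6 = 72/6 = 12
te_G = (3 + 4·5 + 19)/6 = 42/6 = 7
te_H = (4 + 4·6 + 14)/6 = 42/6 = 7

Forward pass:
ES_A = 0; EF_A = 13
ES_B = 0; EF_B = 4
ES_C = 13; EF_C = 13+2 = 15
ES_D = max(EF_A=13, EF_B=4) = 13; EF_D = 13+10 = 23
ES_E = 4; EF_E = 4+6 = 10
ES_F = 10; EF_F = 10+12 = 22
ES_G = max(EF_C=15, EF_E=10) = 15; EF_G = 15+7 = 22
ES_H = max(EF_B=4, EF_D=23, EF_F=22, EF_G=22) = 23; EF_H = 23+7 = 30
Expected project duration μ = 30 days. Critical path: A → D → H.

30 days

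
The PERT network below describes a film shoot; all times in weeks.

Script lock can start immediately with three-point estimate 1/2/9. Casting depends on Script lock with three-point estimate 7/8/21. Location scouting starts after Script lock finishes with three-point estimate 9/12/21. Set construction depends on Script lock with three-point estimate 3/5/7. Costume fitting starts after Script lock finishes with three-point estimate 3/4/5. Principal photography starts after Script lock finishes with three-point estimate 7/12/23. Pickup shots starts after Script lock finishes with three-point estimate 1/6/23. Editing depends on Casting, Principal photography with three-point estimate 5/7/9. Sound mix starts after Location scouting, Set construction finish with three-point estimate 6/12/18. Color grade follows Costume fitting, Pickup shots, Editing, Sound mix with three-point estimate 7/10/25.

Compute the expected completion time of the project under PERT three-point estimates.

40 weeks

te_Script lock = (1 + 4·2 + 9)/6 = 18/6 = 3
te_Casting = (7 + 4·8 + 21)/6 = 60/6 = 10
te_Location scouting = (9 + 4·12 + 21)/6 = 78/6 = 13
te_Set construction = (3 + 4·5 + 7)/6 = 30/6 = 5
te_Costume fitting = (3 + 4·4 + 5)/6 = 24/6 = 4
te_Principal photography = (7 + 4·12 + 23)/6 = 78/6 = 13
te_Pickup shots = (1 + 4·6 + 23)/6 = 48/6 = 8
te_Editing = (5 + 4·7 + 9)/6 = 42/6 = 7
te_Sound mix = (6 + 4·12 + 18)/6 = 72/6 = 12
te_Color grade = (7 + 4·10 + 25)/6 = 72/6 = 12

Forward pass:
ES_Script lock = 0; EF_Script lock = 3
ES_Casting = 3; EF_Casting = 3+10 = 13
ES_Location scouting = 3; EF_Location scouting = 3+13 = 16
ES_Set construction = 3; EF_Set construction = 3+5 = 8
ES_Costume fitting = 3; EF_Costume fitting = 3+4 = 7
ES_Principal photography = 3; EF_Principal photography = 3+13 = 16
ES_Pickup shots = 3; EF_Pickup shots = 3+8 = 11
ES_Editing = max(EF_Casting=13, EF_Principal photography=16) = 16; EF_Editing = 16+7 = 23
ES_Sound mix = max(EF_Location scouting=16, EF_Set construction=8) = 16; EF_Sound mix = 16+12 = 28
ES_Color grade = max(EF_Costume fitting=7, EF_Pickup shots=11, EF_Editing=23, EF_Sound mix=28) = 28; EF_Color grade = 28+12 = 40
Expected project duration μ = 40 weeks. Critical path: Script lock → Location scouting → Sound mix → Color grade.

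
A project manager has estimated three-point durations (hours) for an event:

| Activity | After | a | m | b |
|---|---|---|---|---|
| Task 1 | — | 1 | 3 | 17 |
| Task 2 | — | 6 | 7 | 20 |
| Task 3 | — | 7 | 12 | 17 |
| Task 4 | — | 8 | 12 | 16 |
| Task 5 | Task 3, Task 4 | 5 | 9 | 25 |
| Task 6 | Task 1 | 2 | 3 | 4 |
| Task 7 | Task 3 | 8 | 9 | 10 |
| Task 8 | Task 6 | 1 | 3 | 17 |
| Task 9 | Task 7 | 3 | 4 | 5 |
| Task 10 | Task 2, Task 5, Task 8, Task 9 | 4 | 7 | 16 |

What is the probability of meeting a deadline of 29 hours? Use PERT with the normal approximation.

te_Task 1 = (1 + 4·3 + 17)/6 = 30/6 = 5; σ²_Task 1 = ((17−1)/6)² = 7.111
te_Task 2 = (6 + 4·7 + 20)/6 = 54/6 = 9; σ²_Task 2 = ((20−6)/6)² = 5.444
te_Task 3 = (7 + 4·12 + 17)/6 = 72/6 = 12; σ²_Task 3 = ((17−7)/6)² = 2.778
te_Task 4 = (8 + 4·12 + 16)/6 = 72/6 = 12; σ²_Task 4 = ((16−8)/6)² = 1.778
te_Task 5 = (5 + 4·9 + 25)/6 = 66/6 = 11; σ²_Task 5 = ((25−5)/6)² = 11.111
te_Task 6 = (2 + 4·3 + 4)/6 = 18/6 = 3; σ²_Task 6 = ((4−2)/6)² = 0.111
te_Task 7 = (8 + 4·9 + 10)/6 = 54/6 = 9; σ²_Task 7 = ((10−8)/6)² = 0.111
te_Task 8 = (1 + 4·3 + 17)/6 = 30/6 = 5; σ²_Task 8 = ((17−1)/6)² = 7.111
te_Task 9 = (3 + 4·4 + 5)/6 = 24/6 = 4; σ²_Task 9 = ((5−3)/6)² = 0.111
te_Task 10 = (4 + 4·7 + 16)/6 = 48/6 = 8; σ²_Task 10 = ((16−4)/6)² = 4.000

Forward pass:
ES_Task 1 = 0; EF_Task 1 = 5
ES_Task 2 = 0; EF_Task 2 = 9
ES_Task 3 = 0; EF_Task 3 = 12
ES_Task 4 = 0; EF_Task 4 = 12
ES_Task 5 = max(EF_Task 3=12, EF_Task 4=12) = 12; EF_Task 5 = 12+11 = 23
ES_Task 6 = 5; EF_Task 6 = 5+3 = 8
ES_Task 7 = 12; EF_Task 7 = 12+9 = 21
ES_Task 8 = 8; EF_Task 8 = 8+5 = 13
ES_Task 9 = 21; EF_Task 9 = 21+4 = 25
ES_Task 10 = max(EF_Task 2=9, EF_Task 5=23, EF_Task 8=13, EF_Task 9=25) = 25; EF_Task 10 = 25+8 = 33
Expected project duration μ = 33 hours. Critical path: Task 3 → Task 7 → Task 9 → Task 10.

Variance along critical path = 2.778 + 0.111 + 0.111 + 4.000 = 7.000; σ = √7.000 = 2.646 hours.
Z = (29 − 33) / 2.646 = -1.512
P(T ≤ 29) = Φ(-1.512) ≈ 0.065

0.065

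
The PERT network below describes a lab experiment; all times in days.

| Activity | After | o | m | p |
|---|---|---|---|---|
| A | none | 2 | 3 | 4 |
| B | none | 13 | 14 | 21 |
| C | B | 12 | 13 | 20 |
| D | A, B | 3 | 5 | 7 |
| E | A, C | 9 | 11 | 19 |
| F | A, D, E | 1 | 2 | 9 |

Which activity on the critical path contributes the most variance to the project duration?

E

te_A = (2 + 4·3 + 4)/6 = 18/6 = 3; σ²_A = ((4−2)/6)² = 0.111
te_B = (13 + 4·14 + 21)/6 = 90/6 = 15; σ²_B = ((21−13)/6)² = 1.778
te_C = (12 + 4·13 + 20)/6 = 84/6 = 14; σ²_C = ((20−12)/6)² = 1.778
te_D = (3 + 4·5 + 7)/6 = 30/6 = 5; σ²_D = ((7−3)/6)² = 0.444
te_E = (9 + 4·11 + 19)/6 = 72/6 = 12; σ²_E = ((19−9)/6)² = 2.778
te_F = (1 + 4·2 + 9)/6 = 18/6 = 3; σ²_F = ((9−1)/6)² = 1.778

Forward pass:
ES_A = 0; EF_A = 3
ES_B = 0; EF_B = 15
ES_C = 15; EF_C = 15+14 = 29
ES_D = max(EF_A=3, EF_B=15) = 15; EF_D = 15+5 = 20
ES_E = max(EF_A=3, EF_C=29) = 29; EF_E = 29+12 = 41
ES_F = max(EF_A=3, EF_D=20, EF_E=41) = 41; EF_F = 41+3 = 44
Expected project duration μ = 44 days. Critical path: B → C → E → F.

Variances on critical path: σ²_B=1.778, σ²_C=1.778, σ²_E=2.778, σ²_F=1.778.
Largest is σ²_E = 2.778.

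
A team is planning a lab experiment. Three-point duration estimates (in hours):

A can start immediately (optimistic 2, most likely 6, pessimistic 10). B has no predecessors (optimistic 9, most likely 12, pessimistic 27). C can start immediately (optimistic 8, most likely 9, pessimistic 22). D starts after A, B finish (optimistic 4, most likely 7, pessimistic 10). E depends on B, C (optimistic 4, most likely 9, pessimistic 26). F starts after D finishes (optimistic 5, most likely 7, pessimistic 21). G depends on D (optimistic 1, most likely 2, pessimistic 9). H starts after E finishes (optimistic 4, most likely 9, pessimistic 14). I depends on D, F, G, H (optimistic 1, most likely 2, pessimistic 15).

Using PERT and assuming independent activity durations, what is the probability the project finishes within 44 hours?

0.861

te_A = (2 + 4·6 + 10)/6 = 36/6 = 6; σ²_A = ((10−2)/6)² = 1.778
te_B = (9 + 4·12 + 27)/6 = 84/6 = 14; σ²_B = ((27−9)/6)² = 9.000
te_C = (8 + 4·9 + 22)/6 = 66/6 = 11; σ²_C = ((22−8)/6)² = 5.444
te_D = (4 + 4·7 + 10)/6 = 42/6 = 7; σ²_D = ((10−4)/6)² = 1.000
te_E = (4 + 4·9 + 26)/6 = 66/6 = 11; σ²_E = ((26−4)/6)² = 13.444
te_F = (5 + 4·7 + 21)/6 = 54/6 = 9; σ²_F = ((21−5)/6)² = 7.111
te_G = (1 + 4·2 + 9)/6 = 18/6 = 3; σ²_G = ((9−1)/6)² = 1.778
te_H = (4 + 4·9 + 14)/6 = 54/6 = 9; σ²_H = ((14−4)/6)² = 2.778
te_I = (1 + 4·2 + 15)/6 = 24/6 = 4; σ²_I = ((15−1)/6)² = 5.444

Forward pass:
ES_A = 0; EF_A = 6
ES_B = 0; EF_B = 14
ES_C = 0; EF_C = 11
ES_D = max(EF_A=6, EF_B=14) = 14; EF_D = 14+7 = 21
ES_E = max(EF_B=14, EF_C=11) = 14; EF_E = 14+11 = 25
ES_F = 21; EF_F = 21+9 = 30
ES_G = 21; EF_G = 21+3 = 24
ES_H = 25; EF_H = 25+9 = 34
ES_I = max(EF_D=21, EF_F=30, EF_G=24, EF_H=34) = 34; EF_I = 34+4 = 38
Expected project duration μ = 38 hours. Critical path: B → E → H → I.

Variance along critical path = 9.000 + 13.444 + 2.778 + 5.444 = 30.667; σ = √30.667 = 5.538 hours.
Z = (44 − 38) / 5.538 = 1.083
P(T ≤ 44) = Φ(1.083) ≈ 0.861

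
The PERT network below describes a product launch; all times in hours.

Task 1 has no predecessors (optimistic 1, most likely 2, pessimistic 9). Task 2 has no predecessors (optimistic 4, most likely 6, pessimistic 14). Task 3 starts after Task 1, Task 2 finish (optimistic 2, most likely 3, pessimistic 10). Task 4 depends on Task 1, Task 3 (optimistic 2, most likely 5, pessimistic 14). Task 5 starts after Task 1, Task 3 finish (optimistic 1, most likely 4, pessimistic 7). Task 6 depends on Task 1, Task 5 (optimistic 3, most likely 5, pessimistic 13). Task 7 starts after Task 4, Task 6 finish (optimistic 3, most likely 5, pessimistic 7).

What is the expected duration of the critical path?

26 hours

te_Task 1 = (1 + 4·2 + 9)/6 = 18/6 = 3
te_Task 2 = (4 + 4·6 + 14)/6 = 42/6 = 7
te_Task 3 = (2 + 4·3 + 10)/6 = 24/6 = 4
te_Task 4 = (2 + 4·5 + 14)/6 = 36/6 = 6
te_Task 5 = (1 + 4·4 + 7)/6 = 24/6 = 4
te_Task 6 = (3 + 4·5 + 13)/6 = 36/6 = 6
te_Task 7 = (3 + 4·5 + 7)/6 = 30/6 = 5

Forward pass:
ES_Task 1 = 0; EF_Task 1 = 3
ES_Task 2 = 0; EF_Task 2 = 7
ES_Task 3 = max(EF_Task 1=3, EF_Task 2=7) = 7; EF_Task 3 = 7+4 = 11
ES_Task 4 = max(EF_Task 1=3, EF_Task 3=11) = 11; EF_Task 4 = 11+6 = 17
ES_Task 5 = max(EF_Task 1=3, EF_Task 3=11) = 11; EF_Task 5 = 11+4 = 15
ES_Task 6 = max(EF_Task 1=3, EF_Task 5=15) = 15; EF_Task 6 = 15+6 = 21
ES_Task 7 = max(EF_Task 4=17, EF_Task 6=21) = 21; EF_Task 7 = 21+5 = 26
Expected project duration μ = 26 hours. Critical path: Task 2 → Task 3 → Task 5 → Task 6 → Task 7.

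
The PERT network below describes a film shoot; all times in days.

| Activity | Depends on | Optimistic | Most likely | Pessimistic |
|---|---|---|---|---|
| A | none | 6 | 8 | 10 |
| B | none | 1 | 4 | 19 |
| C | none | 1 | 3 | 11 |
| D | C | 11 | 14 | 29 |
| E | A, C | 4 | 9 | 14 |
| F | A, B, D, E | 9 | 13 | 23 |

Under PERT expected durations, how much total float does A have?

te_A = (6 + 4·8 + 10)/6 = 48/6 = 8
te_B = (1 + 4·4 + 19)/6 = 36/6 = 6
te_C = (1 + 4·3 + 11)/6 = 24/6 = 4
te_D = (11 + 4·14 + 29)/6 = 96/6 = 16
te_E = (4 + 4·9 + 14)/6 = 54/6 = 9
te_F = (9 + 4·13 + 23)/6 = 84/6 = 14

Forward pass:
ES_A = 0; EF_A = 8
ES_B = 0; EF_B = 6
ES_C = 0; EF_C = 4
ES_D = 4; EF_D = 4+16 = 20
ES_E = max(EF_A=8, EF_C=4) = 8; EF_E = 8+9 = 17
ES_F = max(EF_A=8, EF_B=6, EF_D=20, EF_E=17) = 20; EF_F = 20+14 = 34
Expected project duration μ = 34 days. Critical path: C → D → F.

Backward pass:
LF_F = 34; LS_F = 34−14 = 20
LF_E = LS_F = 20; LS_E = 20−9 = 11
LF_D = LS_F = 20; LS_D = 20−16 = 4
LF_C = min(LS_D=4, LS_E=11) = 4; LS_C = 4−4 = 0
LF_B = LS_F = 20; LS_B = 20−6 = 14
LF_A = min(LS_E=11, LS_F=20) = 11; LS_A = 11−8 = 3
Slack_A = LS_A − ES_A = 3 − 0 = 3

3 days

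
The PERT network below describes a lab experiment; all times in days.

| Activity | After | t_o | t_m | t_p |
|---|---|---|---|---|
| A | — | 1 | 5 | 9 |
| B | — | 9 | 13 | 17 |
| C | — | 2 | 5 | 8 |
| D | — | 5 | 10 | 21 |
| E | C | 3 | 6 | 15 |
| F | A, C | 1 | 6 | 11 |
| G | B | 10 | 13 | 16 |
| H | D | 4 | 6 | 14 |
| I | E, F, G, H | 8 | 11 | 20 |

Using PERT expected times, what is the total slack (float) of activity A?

te_A = (1 + 4·5 + 9)/6 = 30/6 = 5
te_B = (9 + 4·13 + 17)/6 = 78/6 = 13
te_C = (2 + 4·5 + 8)/6 = 30/6 = 5
te_D = (5 + 4·10 + 21)/6 = 66/6 = 11
te_E = (3 + 4·6 + 15)/6 = 42/6 = 7
te_F = (1 + 4·6 + 11)/6 = 36/6 = 6
te_G = (10 + 4·13 + 16)/6 = 78/6 = 13
te_H = (4 + 4·6 + 14)/6 = 42/6 = 7
te_I = (8 + 4·11 + 20)/6 = 72/6 = 12

Forward pass:
ES_A = 0; EF_A = 5
ES_B = 0; EF_B = 13
ES_C = 0; EF_C = 5
ES_D = 0; EF_D = 11
ES_E = 5; EF_E = 5+7 = 12
ES_F = max(EF_A=5, EF_C=5) = 5; EF_F = 5+6 = 11
ES_G = 13; EF_G = 13+13 = 26
ES_H = 11; EF_H = 11+7 = 18
ES_I = max(EF_E=12, EF_F=11, EF_G=26, EF_H=18) = 26; EF_I = 26+12 = 38
Expected project duration μ = 38 days. Critical path: B → G → I.

Backward pass:
LF_I = 38; LS_I = 38−12 = 26
LF_H = LS_I = 26; LS_H = 26−7 = 19
LF_G = LS_I = 26; LS_G = 26−13 = 13
LF_F = LS_I = 26; LS_F = 26−6 = 20
LF_E = LS_I = 26; LS_E = 26−7 = 19
LF_D = LS_H = 19; LS_D = 19−11 = 8
LF_C = min(LS_E=19, LS_F=20) = 19; LS_C = 19−5 = 14
LF_B = LS_G = 13; LS_B = 13−13 = 0
LF_A = LS_F = 20; LS_A = 20−5 = 15
Slack_A = LS_A − ES_A = 15 − 0 = 15

15 days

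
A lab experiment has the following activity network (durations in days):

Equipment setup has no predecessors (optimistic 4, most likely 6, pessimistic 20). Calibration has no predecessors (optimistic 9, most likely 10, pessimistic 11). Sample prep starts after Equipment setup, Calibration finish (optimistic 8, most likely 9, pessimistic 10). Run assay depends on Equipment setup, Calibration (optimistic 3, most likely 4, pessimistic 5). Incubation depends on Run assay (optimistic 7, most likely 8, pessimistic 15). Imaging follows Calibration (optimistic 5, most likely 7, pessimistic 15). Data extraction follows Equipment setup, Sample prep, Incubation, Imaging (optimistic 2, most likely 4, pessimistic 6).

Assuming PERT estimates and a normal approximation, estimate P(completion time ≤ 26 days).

0.261

te_Equipment setup = (4 + 4·6 + 20)/6 = 48/6 = 8; σ²_Equipment setup = ((20−4)/6)² = 7.111
te_Calibration = (9 + 4·10 + 11)/6 = 60/6 = 10; σ²_Calibration = ((11−9)/6)² = 0.111
te_Sample prep = (8 + 4·9 + 10)/6 = 54/6 = 9; σ²_Sample prep = ((10−8)/6)² = 0.111
te_Run assay = (3 + 4·4 + 5)/6 = 24/6 = 4; σ²_Run assay = ((5−3)/6)² = 0.111
te_Incubation = (7 + 4·8 + 15)/6 = 54/6 = 9; σ²_Incubation = ((15−7)/6)² = 1.778
te_Imaging = (5 + 4·7 + 15)/6 = 48/6 = 8; σ²_Imaging = ((15−5)/6)² = 2.778
te_Data extraction = (2 + 4·4 + 6)/6 = 24/6 = 4; σ²_Data extraction = ((6−2)/6)² = 0.444

Forward pass:
ES_Equipment setup = 0; EF_Equipment setup = 8
ES_Calibration = 0; EF_Calibration = 10
ES_Sample prep = max(EF_Equipment setup=8, EF_Calibration=10) = 10; EF_Sample prep = 10+9 = 19
ES_Run assay = max(EF_Equipment setup=8, EF_Calibration=10) = 10; EF_Run assay = 10+4 = 14
ES_Incubation = 14; EF_Incubation = 14+9 = 23
ES_Imaging = 10; EF_Imaging = 10+8 = 18
ES_Data extraction = max(EF_Equipment setup=8, EF_Sample prep=19, EF_Incubation=23, EF_Imaging=18) = 23; EF_Data extraction = 23+4 = 27
Expected project duration μ = 27 days. Critical path: Calibration → Run assay → Incubation → Data extraction.

Variance along critical path = 0.111 + 0.111 + 1.778 + 0.444 = 2.444; σ = √2.444 = 1.563 days.
Z = (26 − 27) / 1.563 = -0.640
P(T ≤ 26) = Φ(-0.640) ≈ 0.261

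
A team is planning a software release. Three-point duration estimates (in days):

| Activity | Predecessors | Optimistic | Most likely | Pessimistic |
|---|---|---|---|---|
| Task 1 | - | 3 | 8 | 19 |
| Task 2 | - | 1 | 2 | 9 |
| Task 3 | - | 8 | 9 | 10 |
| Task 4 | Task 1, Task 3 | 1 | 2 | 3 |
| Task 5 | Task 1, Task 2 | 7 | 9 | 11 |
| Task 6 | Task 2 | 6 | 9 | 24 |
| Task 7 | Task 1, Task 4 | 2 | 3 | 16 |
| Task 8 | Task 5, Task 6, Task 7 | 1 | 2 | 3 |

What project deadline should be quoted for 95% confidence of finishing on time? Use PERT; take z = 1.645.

te_Task 1 = (3 + 4·8 + 19)/6 = 54/6 = 9; σ²_Task 1 = ((19−3)/6)² = 7.111
te_Task 2 = (1 + 4·2 + 9)/6 = 18/6 = 3; σ²_Task 2 = ((9−1)/6)² = 1.778
te_Task 3 = (8 + 4·9 + 10)/6 = 54/6 = 9; σ²_Task 3 = ((10−8)/6)² = 0.111
te_Task 4 = (1 + 4·2 + 3)/6 = 12/6 = 2; σ²_Task 4 = ((3−1)/6)² = 0.111
te_Task 5 = (7 + 4·9 + 11)/6 = 54/6 = 9; σ²_Task 5 = ((11−7)/6)² = 0.444
te_Task 6 = (6 + 4·9 + 24)/6 = 66/6 = 11; σ²_Task 6 = ((24−6)/6)² = 9.000
te_Task 7 = (2 + 4·3 + 16)/6 = 30/6 = 5; σ²_Task 7 = ((16−2)/6)² = 5.444
te_Task 8 = (1 + 4·2 + 3)/6 = 12/6 = 2; σ²_Task 8 = ((3−1)/6)² = 0.111

Forward pass:
ES_Task 1 = 0; EF_Task 1 = 9
ES_Task 2 = 0; EF_Task 2 = 3
ES_Task 3 = 0; EF_Task 3 = 9
ES_Task 4 = max(EF_Task 1=9, EF_Task 3=9) = 9; EF_Task 4 = 9+2 = 11
ES_Task 5 = max(EF_Task 1=9, EF_Task 2=3) = 9; EF_Task 5 = 9+9 = 18
ES_Task 6 = 3; EF_Task 6 = 3+11 = 14
ES_Task 7 = max(EF_Task 1=9, EF_Task 4=11) = 11; EF_Task 7 = 11+5 = 16
ES_Task 8 = max(EF_Task 5=18, EF_Task 6=14, EF_Task 7=16) = 18; EF_Task 8 = 18+2 = 20
Expected project duration μ = 20 days. Critical path: Task 1 → Task 5 → Task 8.

Variance along critical path = 7.111 + 0.444 + 0.111 = 7.667; σ = 2.769 days.
D = μ + z·σ = 20 + 1.645·2.769 = 24.6 days

24.6 days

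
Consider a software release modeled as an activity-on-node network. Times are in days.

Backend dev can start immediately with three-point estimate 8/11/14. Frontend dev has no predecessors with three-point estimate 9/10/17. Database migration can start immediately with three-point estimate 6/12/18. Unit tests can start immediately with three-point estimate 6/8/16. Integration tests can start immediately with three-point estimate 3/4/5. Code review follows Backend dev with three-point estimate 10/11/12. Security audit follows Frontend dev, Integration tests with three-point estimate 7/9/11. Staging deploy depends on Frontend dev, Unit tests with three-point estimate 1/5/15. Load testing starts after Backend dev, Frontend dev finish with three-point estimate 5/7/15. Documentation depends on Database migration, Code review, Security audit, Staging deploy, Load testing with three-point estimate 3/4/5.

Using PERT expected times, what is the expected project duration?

te_Backend dev = (8 + 4·11 + 14)/6 = 66/6 = 11
te_Frontend dev = (9 + 4·10 + 17)/6 = 66/6 = 11
te_Database migration = (6 + 4·12 + 18)/6 = 72/6 = 12
te_Unit tests = (6 + 4·8 + 16)/6 = 54/6 = 9
te_Integration tests = (3 + 4·4 + 5)/6 = 24/6 = 4
te_Code review = (10 + 4·11 + 12)/6 = 66/6 = 11
te_Security audit = (7 + 4·9 + 11)/6 = 54/6 = 9
te_Staging deploy = (1 + 4·5 + 15)/6 = 36/6 = 6
te_Load testing = (5 + 4·7 + 15)/6 = 48/6 = 8
te_Documentation = (3 + 4·4 + 5)/6 = 24/6 = 4

Forward pass:
ES_Backend dev = 0; EF_Backend dev = 11
ES_Frontend dev = 0; EF_Frontend dev = 11
ES_Database migration = 0; EF_Database migration = 12
ES_Unit tests = 0; EF_Unit tests = 9
ES_Integration tests = 0; EF_Integration tests = 4
ES_Code review = 11; EF_Code review = 11+11 = 22
ES_Security audit = max(EF_Frontend dev=11, EF_Integration tests=4) = 11; EF_Security audit = 11+9 = 20
ES_Staging deploy = max(EF_Frontend dev=11, EF_Unit tests=9) = 11; EF_Staging deploy = 11+6 = 17
ES_Load testing = max(EF_Backend dev=11, EF_Frontend dev=11) = 11; EF_Load testing = 11+8 = 19
ES_Documentation = max(EF_Database migration=12, EF_Code review=22, EF_Security audit=20, EF_Staging deploy=17, EF_Load testing=19) = 22; EF_Documentation = 22+4 = 26
Expected project duration μ = 26 days. Critical path: Backend dev → Code review → Documentation.

26 days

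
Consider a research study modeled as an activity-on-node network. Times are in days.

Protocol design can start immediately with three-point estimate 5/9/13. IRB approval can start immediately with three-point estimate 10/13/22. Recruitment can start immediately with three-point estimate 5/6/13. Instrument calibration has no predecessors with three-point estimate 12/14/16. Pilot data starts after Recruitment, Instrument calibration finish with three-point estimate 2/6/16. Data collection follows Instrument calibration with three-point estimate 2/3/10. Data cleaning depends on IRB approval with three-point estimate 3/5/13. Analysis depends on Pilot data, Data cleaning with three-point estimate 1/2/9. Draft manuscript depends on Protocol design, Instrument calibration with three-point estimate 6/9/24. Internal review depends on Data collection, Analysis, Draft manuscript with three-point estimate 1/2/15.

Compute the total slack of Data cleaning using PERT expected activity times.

te_Protocol design = (5 + 4·9 + 13)/6 = 54/6 = 9
te_IRB approval = (10 + 4·13 + 22)/6 = 84/6 = 14
te_Recruitment = (5 + 4·6 + 13)/6 = 42/6 = 7
te_Instrument calibration = (12 + 4·14 + 16)/6 = 84/6 = 14
te_Pilot data = (2 + 4·6 + 16)/6 = 42/6 = 7
te_Data collection = (2 + 4·3 + 10)/6 = 24/6 = 4
te_Data cleaning = (3 + 4·5 + 13)/6 = 36/6 = 6
te_Analysis = (1 + 4·2 + 9)/6 = 18/6 = 3
te_Draft manuscript = (6 + 4·9 + 24)/6 = 66/6 = 11
te_Internal review = (1 + 4·2 + 15)/6 = 24/6 = 4

Forward pass:
ES_Protocol design = 0; EF_Protocol design = 9
ES_IRB approval = 0; EF_IRB approval = 14
ES_Recruitment = 0; EF_Recruitment = 7
ES_Instrument calibration = 0; EF_Instrument calibration = 14
ES_Pilot data = max(EF_Recruitment=7, EF_Instrument calibration=14) = 14; EF_Pilot data = 14+7 = 21
ES_Data collection = 14; EF_Data collection = 14+4 = 18
ES_Data cleaning = 14; EF_Data cleaning = 14+6 = 20
ES_Analysis = max(EF_Pilot data=21, EF_Data cleaning=20) = 21; EF_Analysis = 21+3 = 24
ES_Draft manuscript = max(EF_Protocol design=9, EF_Instrument calibration=14) = 14; EF_Draft manuscript = 14+11 = 25
ES_Internal review = max(EF_Data collection=18, EF_Analysis=24, EF_Draft manuscript=25) = 25; EF_Internal review = 25+4 = 29
Expected project duration μ = 29 days. Critical path: Instrument calibration → Draft manuscript → Internal review.

Backward pass:
LF_Internal review = 29; LS_Internal review = 29−4 = 25
LF_Draft manuscript = LS_Internal review = 25; LS_Draft manuscript = 25−11 = 14
LF_Analysis = LS_Internal review = 25; LS_Analysis = 25−3 = 22
LF_Data cleaning = LS_Analysis = 22; LS_Data cleaning = 22−6 = 16
LF_Data collection = LS_Internal review = 25; LS_Data collection = 25−4 = 21
LF_Pilot data = LS_Analysis = 22; LS_Pilot data = 22−7 = 15
LF_Instrument calibration = min(LS_Pilot data=15, LS_Data collection=21, LS_Draft manuscript=14) = 14; LS_Instrument calibration = 14−14 = 0
LF_Recruitment = LS_Pilot data = 15; LS_Recruitment = 15−7 = 8
LF_IRB approval = LS_Data cleaning = 16; LS_IRB approval = 16−14 = 2
LF_Protocol design = LS_Draft manuscript = 14; LS_Protocol design = 14−9 = 5
Slack_Data cleaning = LS_Data cleaning − ES_Data cleaning = 16 − 14 = 2

2 days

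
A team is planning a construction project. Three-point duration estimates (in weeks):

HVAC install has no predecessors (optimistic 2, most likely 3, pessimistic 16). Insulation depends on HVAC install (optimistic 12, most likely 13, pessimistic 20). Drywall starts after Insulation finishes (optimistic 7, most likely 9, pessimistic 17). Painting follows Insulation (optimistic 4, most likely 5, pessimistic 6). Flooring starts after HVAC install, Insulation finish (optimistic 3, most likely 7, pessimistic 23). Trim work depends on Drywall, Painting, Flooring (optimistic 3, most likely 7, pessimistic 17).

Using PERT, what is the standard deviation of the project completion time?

te_HVAC install = (2 + 4·3 + 16)/6 = 30/6 = 5; σ²_HVAC install = ((16−2)/6)² = 5.444
te_Insulation = (12 + 4·13 + 20)/6 = 84/6 = 14; σ²_Insulation = ((20−12)/6)² = 1.778
te_Drywall = (7 + 4·9 + 17)/6 = 60/6 = 10; σ²_Drywall = ((17−7)/6)² = 2.778
te_Painting = (4 + 4·5 + 6)/6 = 30/6 = 5; σ²_Painting = ((6−4)/6)² = 0.111
te_Flooring = (3 + 4·7 + 23)/6 = 54/6 = 9; σ²_Flooring = ((23−3)/6)² = 11.111
te_Trim work = (3 + 4·7 + 17)/6 = 48/6 = 8; σ²_Trim work = ((17−3)/6)² = 5.444

Forward pass:
ES_HVAC install = 0; EF_HVAC install = 5
ES_Insulation = 5; EF_Insulation = 5+14 = 19
ES_Drywall = 19; EF_Drywall = 19+10 = 29
ES_Painting = 19; EF_Painting = 19+5 = 24
ES_Flooring = max(EF_HVAC install=5, EF_Insulation=19) = 19; EF_Flooring = 19+9 = 28
ES_Trim work = max(EF_Drywall=29, EF_Painting=24, EF_Flooring=28) = 29; EF_Trim work = 29+8 = 37
Expected project duration μ = 37 weeks. Critical path: HVAC install → Insulation → Drywall → Trim work.

Variance along critical path = 5.444 + 1.778 + 2.778 + 5.444 = 15.444
σ = √15.444 = 3.930 weeks

3.93 weeks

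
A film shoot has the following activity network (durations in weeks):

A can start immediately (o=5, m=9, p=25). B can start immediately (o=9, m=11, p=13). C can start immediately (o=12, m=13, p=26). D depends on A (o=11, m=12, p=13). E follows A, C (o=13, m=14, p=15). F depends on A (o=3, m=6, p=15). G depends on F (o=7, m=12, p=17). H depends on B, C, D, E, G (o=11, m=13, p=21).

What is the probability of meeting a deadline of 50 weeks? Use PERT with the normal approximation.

te_A = (5 + 4·9 + 25)/6 = 66/6 = 11; σ²_A = ((25−5)/6)² = 11.111
te_B = (9 + 4·11 + 13)/6 = 66/6 = 11; σ²_B = ((13−9)/6)² = 0.444
te_C = (12 + 4·13 + 26)/6 = 90/6 = 15; σ²_C = ((26−12)/6)² = 5.444
te_D = (11 + 4·12 + 13)/6 = 72/6 = 12; σ²_D = ((13−11)/6)² = 0.111
te_E = (13 + 4·14 + 15)/6 = 84/6 = 14; σ²_E = ((15−13)/6)² = 0.111
te_F = (3 + 4·6 + 15)/6 = 42/6 = 7; σ²_F = ((15−3)/6)² = 4.000
te_G = (7 + 4·12 + 17)/6 = 72/6 = 12; σ²_G = ((17−7)/6)² = 2.778
te_H = (11 + 4·13 + 21)/6 = 84/6 = 14; σ²_H = ((21−11)/6)² = 2.778

Forward pass:
ES_A = 0; EF_A = 11
ES_B = 0; EF_B = 11
ES_C = 0; EF_C = 15
ES_D = 11; EF_D = 11+12 = 23
ES_E = max(EF_A=11, EF_C=15) = 15; EF_E = 15+14 = 29
ES_F = 11; EF_F = 11+7 = 18
ES_G = 18; EF_G = 18+12 = 30
ES_H = max(EF_B=11, EF_C=15, EF_D=23, EF_E=29, EF_G=30) = 30; EF_H = 30+14 = 44
Expected project duration μ = 44 weeks. Critical path: A → F → G → H.

Variance along critical path = 11.111 + 4.000 + 2.778 + 2.778 = 20.667; σ = √20.667 = 4.546 weeks.
Z = (50 − 44) / 4.546 = 1.320
P(T ≤ 50) = Φ(1.320) ≈ 0.907

0.907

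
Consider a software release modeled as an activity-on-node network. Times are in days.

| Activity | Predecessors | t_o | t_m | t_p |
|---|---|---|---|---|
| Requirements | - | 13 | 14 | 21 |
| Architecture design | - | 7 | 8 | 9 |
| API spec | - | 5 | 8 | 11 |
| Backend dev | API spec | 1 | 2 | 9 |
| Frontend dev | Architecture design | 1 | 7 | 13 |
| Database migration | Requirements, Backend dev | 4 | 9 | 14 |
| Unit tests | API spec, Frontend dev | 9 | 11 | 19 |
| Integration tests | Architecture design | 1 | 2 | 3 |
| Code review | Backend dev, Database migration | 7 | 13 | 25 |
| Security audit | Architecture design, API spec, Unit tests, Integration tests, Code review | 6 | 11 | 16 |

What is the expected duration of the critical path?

te_Requirements = (13 + 4·14 + 21)/6 = 90/6 = 15
te_Architecture design = (7 + 4·8 + 9)/6 = 48/6 = 8
te_API spec = (5 + 4·8 + 11)/6 = 48/6 = 8
te_Backend dev = (1 + 4·2 + 9)/6 = 18/6 = 3
te_Frontend dev = (1 + 4·7 + 13)/6 = 42/6 = 7
te_Database migration = (4 + 4·9 + 14)/6 = 54/6 = 9
te_Unit tests = (9 + 4·11 + 19)/6 = 72/6 = 12
te_Integration tests = (1 + 4·2 + 3)/6 = 12/6 = 2
te_Code review = (7 + 4·13 + 25)/6 = 84/6 = 14
te_Security audit = (6 + 4·11 + 16)/6 = 66/6 = 11

Forward pass:
ES_Requirements = 0; EF_Requirements = 15
ES_Architecture design = 0; EF_Architecture design = 8
ES_API spec = 0; EF_API spec = 8
ES_Backend dev = 8; EF_Backend dev = 8+3 = 11
ES_Frontend dev = 8; EF_Frontend dev = 8+7 = 15
ES_Database migration = max(EF_Requirements=15, EF_Backend dev=11) = 15; EF_Database migration = 15+9 = 24
ES_Unit tests = max(EF_API spec=8, EF_Frontend dev=15) = 15; EF_Unit tests = 15+12 = 27
ES_Integration tests = 8; EF_Integration tests = 8+2 = 10
ES_Code review = max(EF_Backend dev=11, EF_Database migration=24) = 24; EF_Code review = 24+14 = 38
ES_Security audit = max(EF_Architecture design=8, EF_API spec=8, EF_Unit tests=27, EF_Integration tests=10, EF_Code review=38) = 38; EF_Security audit = 38+11 = 49
Expected project duration μ = 49 days. Critical path: Requirements → Database migration → Code review → Security audit.

49 days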